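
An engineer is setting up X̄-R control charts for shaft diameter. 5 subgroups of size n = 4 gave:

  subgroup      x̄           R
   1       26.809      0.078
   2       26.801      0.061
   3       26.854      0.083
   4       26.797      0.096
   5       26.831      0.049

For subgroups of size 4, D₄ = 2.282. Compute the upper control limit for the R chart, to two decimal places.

R̄ = (0.078 + 0.061 + 0.083 + 0.096 + 0.049) / 5 = 0.3670 / 5 = 0.0734
UCL_R = D₄·R̄ = 2.282 × 0.0734 = 0.1675

0.17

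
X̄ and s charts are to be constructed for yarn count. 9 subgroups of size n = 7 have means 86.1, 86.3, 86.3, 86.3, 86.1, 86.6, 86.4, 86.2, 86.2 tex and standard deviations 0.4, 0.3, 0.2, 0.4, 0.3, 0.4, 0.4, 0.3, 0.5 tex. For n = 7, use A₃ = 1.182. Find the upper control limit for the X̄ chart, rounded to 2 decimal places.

X̄̄ = (86.1 + 86.3 + 86.3 + 86.3 + 86.1 + 86.6 + 86.4 + 86.2 + 86.2) / 9 = 86.2778
s̄ = (0.4 + 0.3 + 0.2 + 0.4 + 0.3 + 0.4 + 0.4 + 0.3 + 0.5) / 9 = 0.3556
UCL = X̄̄ + A₃·s̄ = 86.2778 + 1.182 × 0.3556 = 86.6980

86.70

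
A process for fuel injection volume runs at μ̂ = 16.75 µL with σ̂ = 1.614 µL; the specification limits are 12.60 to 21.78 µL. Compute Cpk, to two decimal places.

0.86

Cpu = (USL − μ̂) / (3σ̂) = (21.78 − 16.75) / (3 × 1.614) = 1.0388; Cpl = (μ̂ − LSL) / (3σ̂) = (16.75 − 12.60) / (3 × 1.614) = 0.8571; Cpk = min(Cpu, Cpl) = 0.8571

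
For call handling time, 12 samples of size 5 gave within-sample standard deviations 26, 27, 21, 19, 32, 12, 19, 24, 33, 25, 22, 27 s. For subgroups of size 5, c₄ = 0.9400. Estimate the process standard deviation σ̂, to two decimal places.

25.44

s̄ = (26 + 27 + 21 + 19 + 32 + 12 + 19 + 24 + 33 + 25 + 22 + 27) / 12 = 23.9167
σ̂ = s̄ / c₄ = 23.9167 / 0.9400 = 25.4433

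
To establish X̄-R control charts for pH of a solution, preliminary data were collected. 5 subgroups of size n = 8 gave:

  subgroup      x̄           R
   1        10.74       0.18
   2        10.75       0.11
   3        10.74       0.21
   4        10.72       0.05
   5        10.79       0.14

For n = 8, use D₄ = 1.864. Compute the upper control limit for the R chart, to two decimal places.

0.26

R̄ = (0.18 + 0.11 + 0.21 + 0.05 + 0.14) / 5 = 0.6900 / 5 = 0.1380
UCL_R = D₄·R̄ = 1.864 × 0.1380 = 0.2572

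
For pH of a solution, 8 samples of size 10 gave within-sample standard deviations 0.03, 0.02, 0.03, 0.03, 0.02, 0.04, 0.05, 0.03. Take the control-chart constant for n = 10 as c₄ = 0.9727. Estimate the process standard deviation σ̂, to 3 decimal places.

0.032

s̄ = (0.03 + 0.02 + 0.03 + 0.03 + 0.02 + 0.04 + 0.05 + 0.03) / 8 = 0.0312
σ̂ = s̄ / c₄ = 0.0312 / 0.9727 = 0.0321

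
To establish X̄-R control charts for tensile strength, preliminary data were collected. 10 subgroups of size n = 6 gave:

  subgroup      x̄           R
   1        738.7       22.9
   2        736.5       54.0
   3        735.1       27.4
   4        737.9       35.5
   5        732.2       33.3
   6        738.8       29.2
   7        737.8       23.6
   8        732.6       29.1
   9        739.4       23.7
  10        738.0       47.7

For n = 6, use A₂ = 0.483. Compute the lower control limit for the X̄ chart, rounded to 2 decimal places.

720.93

X̄̄ = (738.7 + 736.5 + 735.1 + 737.9 + 732.2 + 738.8 + 737.8 + 732.6 + 739.4 + 738.0) / 10 = 7367.0000 / 10 = 736.7000
R̄ = (22.9 + 54.0 + 27.4 + 35.5 + 33.3 + 29.2 + 23.6 + 29.1 + 23.7 + 47.7) / 10 = 326.4000 / 10 = 32.6400
LCL = X̄̄ − A₂·R̄ = 736.7000 − 0.483 × 32.6400 = 720.9349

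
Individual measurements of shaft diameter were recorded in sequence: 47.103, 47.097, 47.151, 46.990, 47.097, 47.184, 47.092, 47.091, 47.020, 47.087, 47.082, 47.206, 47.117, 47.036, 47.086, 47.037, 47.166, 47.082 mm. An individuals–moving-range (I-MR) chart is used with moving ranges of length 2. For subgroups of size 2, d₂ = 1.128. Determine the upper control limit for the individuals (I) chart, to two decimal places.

X̄ = (47.103 + 47.097 + 47.151 + 46.990 + 47.097 + 47.184 + 47.092 + 47.091 + 47.020 + 47.087 + 47.082 + 47.206 + 47.117 + 47.036 + 47.086 + 47.037 + 47.166 + 47.082) / 18 = 47.0958
Moving ranges: 0.006, 0.054, 0.161, 0.107, 0.087, 0.092, 0.001, 0.071, 0.067, 0.005, 0.124, 0.089, 0.081, 0.050, 0.049, 0.129, 0.084; M̄R̄ = 1.2570 / 17 = 0.0739
UCL = X̄ + 3·M̄R̄/d₂ = 47.0958 + 3 × 0.0739 / 1.128 = 47.2924

47.29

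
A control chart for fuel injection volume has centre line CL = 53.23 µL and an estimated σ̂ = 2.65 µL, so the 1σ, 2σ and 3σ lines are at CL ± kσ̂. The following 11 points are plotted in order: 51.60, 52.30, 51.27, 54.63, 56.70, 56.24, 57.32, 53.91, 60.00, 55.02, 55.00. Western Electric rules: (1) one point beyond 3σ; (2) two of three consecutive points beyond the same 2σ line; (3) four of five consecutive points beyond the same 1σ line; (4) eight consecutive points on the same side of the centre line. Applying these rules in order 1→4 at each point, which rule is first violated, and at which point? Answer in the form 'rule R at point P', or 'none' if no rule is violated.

Zone of each point (C = within 1σ̂, B = 1σ̂–2σ̂, A = 2σ̂–3σ̂, * = beyond 3σ̂; sign = side of CL): 1:-C, 2:-C, 3:-C, 4:+C, 5:+B, 6:+B, 7:+B, 8:+C, 9:+A, 10:+C, 11:+C
Rule 3 (four of five consecutive points beyond the same 1σ limit) is satisfied at point 9.

rule 3 at point 9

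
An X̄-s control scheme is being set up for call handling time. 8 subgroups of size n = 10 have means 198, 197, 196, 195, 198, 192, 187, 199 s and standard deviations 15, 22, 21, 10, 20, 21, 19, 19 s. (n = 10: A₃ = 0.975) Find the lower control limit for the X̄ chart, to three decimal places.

177.334

X̄̄ = (198 + 197 + 196 + 195 + 198 + 192 + 187 + 199) / 8 = 195.2500
s̄ = (15 + 22 + 21 + 10 + 20 + 21 + 19 + 19) / 8 = 18.3750
LCL = X̄̄ − A₃·s̄ = 195.2500 − 0.975 × 18.3750 = 177.3344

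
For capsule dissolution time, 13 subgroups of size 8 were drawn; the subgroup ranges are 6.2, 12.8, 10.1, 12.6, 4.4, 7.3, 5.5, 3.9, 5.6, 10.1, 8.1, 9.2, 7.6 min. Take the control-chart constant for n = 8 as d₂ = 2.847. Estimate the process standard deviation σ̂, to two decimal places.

2.79

R̄ = (6.2 + 12.8 + 10.1 + 12.6 + 4.4 + 7.3 + 5.5 + 3.9 + 5.6 + 10.1 + 8.1 + 9.2 + 7.6) / 13 = 7.9538
σ̂ = R̄ / d₂ = 7.9538 / 2.847 = 2.7938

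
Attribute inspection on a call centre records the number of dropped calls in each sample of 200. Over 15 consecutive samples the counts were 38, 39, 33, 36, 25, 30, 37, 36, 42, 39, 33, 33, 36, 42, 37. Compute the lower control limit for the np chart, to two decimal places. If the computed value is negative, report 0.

19.48

p̄ = Σdᵢ / (k·n) = 536 / (15 × 200) = 0.17867
LCL = np̄ − 3·√(np̄(1−p̄)) = 35.7333 − 3 × 5.4175 = 19.4809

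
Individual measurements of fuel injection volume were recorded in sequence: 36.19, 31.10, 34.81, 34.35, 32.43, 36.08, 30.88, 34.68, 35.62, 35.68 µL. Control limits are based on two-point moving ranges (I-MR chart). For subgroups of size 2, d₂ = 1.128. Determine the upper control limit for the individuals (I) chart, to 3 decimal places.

X̄ = (36.19 + 31.10 + 34.81 + 34.35 + 32.43 + 36.08 + 30.88 + 34.68 + 35.62 + 35.68) / 10 = 34.1820
Moving ranges: 5.09, 3.71, 0.46, 1.92, 3.65, 5.20, 3.80, 0.94, 0.06; M̄R̄ = 24.8300 / 9 = 2.7589
UCL = X̄ + 3·M̄R̄/d₂ = 34.1820 + 3 × 2.7589 / 1.128 = 41.5195

41.519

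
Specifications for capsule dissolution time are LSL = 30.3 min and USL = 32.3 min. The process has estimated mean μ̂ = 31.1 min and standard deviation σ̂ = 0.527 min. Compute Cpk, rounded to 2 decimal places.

Cpu = (USL − μ̂) / (3σ̂) = (32.3 − 31.1) / (3 × 0.527) = 0.7590; Cpl = (μ̂ − LSL) / (3σ̂) = (31.1 − 30.3) / (3 × 0.527) = 0.5060; Cpk = min(Cpu, Cpl) = 0.5060

0.51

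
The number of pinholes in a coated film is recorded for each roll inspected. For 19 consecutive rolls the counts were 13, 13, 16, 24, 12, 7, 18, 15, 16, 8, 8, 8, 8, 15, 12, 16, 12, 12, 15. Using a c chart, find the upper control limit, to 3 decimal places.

c̄ = (13 + 13 + 16 + 24 + 12 + 7 + 18 + 15 + 16 + 8 + 8 + 8 + 8 + 15 + 12 + 16 + 12 + 12 + 15) / 19 = 248 / 19 = 13.0526
UCL = c̄ + 3√c̄ = 13.0526 + 3 × √13.0526 = 13.0526 + 3 × 3.6128 = 23.8912

23.891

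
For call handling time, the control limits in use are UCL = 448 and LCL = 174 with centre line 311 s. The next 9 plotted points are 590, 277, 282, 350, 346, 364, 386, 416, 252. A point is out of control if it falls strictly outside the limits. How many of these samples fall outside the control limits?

Compare each point to [174, 448]: sample 1 = 590 > UCL.

1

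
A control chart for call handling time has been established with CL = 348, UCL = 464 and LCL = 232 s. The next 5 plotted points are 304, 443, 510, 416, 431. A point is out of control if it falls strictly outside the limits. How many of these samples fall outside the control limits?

1

Compare each point to [232, 464]: sample 3 = 510 > UCL.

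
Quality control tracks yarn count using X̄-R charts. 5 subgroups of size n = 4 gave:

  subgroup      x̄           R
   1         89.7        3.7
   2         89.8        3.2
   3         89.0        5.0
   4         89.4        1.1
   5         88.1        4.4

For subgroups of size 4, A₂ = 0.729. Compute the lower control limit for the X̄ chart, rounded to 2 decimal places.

X̄̄ = (89.7 + 89.8 + 89.0 + 89.4 + 88.1) / 5 = 446.0000 / 5 = 89.2000
R̄ = (3.7 + 3.2 + 5.0 + 1.1 + 4.4) / 5 = 17.4000 / 5 = 3.4800
LCL = X̄̄ − A₂·R̄ = 89.2000 − 0.729 × 3.4800 = 86.6631

86.66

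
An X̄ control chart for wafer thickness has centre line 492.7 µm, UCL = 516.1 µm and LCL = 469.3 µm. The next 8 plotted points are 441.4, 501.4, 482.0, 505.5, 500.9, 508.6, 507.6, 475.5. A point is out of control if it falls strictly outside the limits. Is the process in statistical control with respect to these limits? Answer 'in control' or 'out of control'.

out of control

Compare each point to [469.3, 516.1]: sample 1 = 441.4 < LCL.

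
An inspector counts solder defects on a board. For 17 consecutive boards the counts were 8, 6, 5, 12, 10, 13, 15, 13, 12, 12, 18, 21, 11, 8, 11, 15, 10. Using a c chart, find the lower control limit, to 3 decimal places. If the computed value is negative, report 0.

c̄ = (8 + 6 + 5 + 12 + 10 + 13 + 15 + 13 + 12 + 12 + 18 + 21 + 11 + 8 + 11 + 15 + 10) / 17 = 200 / 17 = 11.7647
LCL = c̄ − 3√c̄ = 11.7647 − 3 × 3.4300 = 1.4748

1.475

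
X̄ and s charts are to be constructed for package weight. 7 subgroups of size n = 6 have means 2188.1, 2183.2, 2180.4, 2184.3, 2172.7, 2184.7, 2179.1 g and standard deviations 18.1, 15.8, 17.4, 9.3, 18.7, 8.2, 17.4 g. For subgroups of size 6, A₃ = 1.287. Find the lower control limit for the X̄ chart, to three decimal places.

X̄̄ = (2188.1 + 2183.2 + 2180.4 + 2184.3 + 2172.7 + 2184.7 + 2179.1) / 7 = 2181.7857
s̄ = (18.1 + 15.8 + 17.4 + 9.3 + 18.7 + 8.2 + 17.4) / 7 = 14.9857
LCL = X̄̄ − A₃·s̄ = 2181.7857 − 1.287 × 14.9857 = 2162.4991

2162.499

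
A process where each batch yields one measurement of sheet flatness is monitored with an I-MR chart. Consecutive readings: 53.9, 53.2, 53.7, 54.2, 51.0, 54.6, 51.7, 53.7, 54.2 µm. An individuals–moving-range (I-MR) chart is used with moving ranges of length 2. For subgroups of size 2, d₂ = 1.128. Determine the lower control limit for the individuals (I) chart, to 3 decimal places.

X̄ = (53.9 + 53.2 + 53.7 + 54.2 + 51.0 + 54.6 + 51.7 + 53.7 + 54.2) / 9 = 53.3556
Moving ranges: 0.7, 0.5, 0.5, 3.2, 3.6, 2.9, 2.0, 0.5; M̄R̄ = 13.9000 / 8 = 1.7375
LCL = X̄ − 3·M̄R̄/d₂ = 53.3556 − 3 × 1.7375 / 1.128 = 48.7345

48.735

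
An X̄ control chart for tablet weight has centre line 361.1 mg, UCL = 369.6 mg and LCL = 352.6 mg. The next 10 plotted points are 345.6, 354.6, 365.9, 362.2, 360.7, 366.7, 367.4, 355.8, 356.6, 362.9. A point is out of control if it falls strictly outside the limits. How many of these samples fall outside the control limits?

1

Compare each point to [352.6, 369.6]: sample 1 = 345.6 < LCL.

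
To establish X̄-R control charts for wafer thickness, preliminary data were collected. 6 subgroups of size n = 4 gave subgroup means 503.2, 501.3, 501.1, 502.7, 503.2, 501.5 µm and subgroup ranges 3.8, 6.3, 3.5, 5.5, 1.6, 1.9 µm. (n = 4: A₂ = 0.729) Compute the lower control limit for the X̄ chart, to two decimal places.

X̄̄ = (503.2 + 501.3 + 501.1 + 502.7 + 503.2 + 501.5) / 6 = 3013.0000 / 6 = 502.1667
R̄ = (3.8 + 6.3 + 3.5 + 5.5 + 1.6 + 1.9) / 6 = 22.6000 / 6 = 3.7667
LCL = X̄̄ − A₂·R̄ = 502.1667 − 0.729 × 3.7667 = 499.4208

499.42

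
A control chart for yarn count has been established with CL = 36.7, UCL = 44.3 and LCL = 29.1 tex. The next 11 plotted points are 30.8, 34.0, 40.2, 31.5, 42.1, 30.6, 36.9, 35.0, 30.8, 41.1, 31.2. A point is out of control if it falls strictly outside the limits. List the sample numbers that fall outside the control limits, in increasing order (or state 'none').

All 11 points lie within [29.1, 44.3].

none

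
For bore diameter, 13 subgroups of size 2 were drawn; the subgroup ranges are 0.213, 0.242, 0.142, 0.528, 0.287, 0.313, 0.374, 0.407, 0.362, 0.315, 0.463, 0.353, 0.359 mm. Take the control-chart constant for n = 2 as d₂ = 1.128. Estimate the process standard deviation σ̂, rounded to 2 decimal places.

0.30

R̄ = (0.213 + 0.242 + 0.142 + 0.528 + 0.287 + 0.313 + 0.374 + 0.407 + 0.362 + 0.315 + 0.463 + 0.353 + 0.359) / 13 = 0.3352
σ̂ = R̄ / d₂ = 0.3352 / 1.128 = 0.2972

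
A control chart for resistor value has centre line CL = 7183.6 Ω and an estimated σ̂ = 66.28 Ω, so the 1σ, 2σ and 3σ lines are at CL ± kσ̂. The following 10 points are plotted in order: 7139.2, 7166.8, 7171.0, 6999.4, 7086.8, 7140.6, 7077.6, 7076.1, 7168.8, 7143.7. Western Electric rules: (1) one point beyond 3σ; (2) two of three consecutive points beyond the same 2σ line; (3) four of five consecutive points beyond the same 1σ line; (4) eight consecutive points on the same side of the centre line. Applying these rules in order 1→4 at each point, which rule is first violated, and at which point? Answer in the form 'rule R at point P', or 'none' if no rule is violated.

rule 3 at point 8

Zone of each point (C = within 1σ̂, B = 1σ̂–2σ̂, A = 2σ̂–3σ̂, * = beyond 3σ̂; sign = side of CL): 1:-C, 2:-C, 3:-C, 4:-A, 5:-B, 6:-C, 7:-B, 8:-B, 9:-C, 10:-C
Rule 3 (four of five consecutive points beyond the same 1σ limit) is satisfied at point 8.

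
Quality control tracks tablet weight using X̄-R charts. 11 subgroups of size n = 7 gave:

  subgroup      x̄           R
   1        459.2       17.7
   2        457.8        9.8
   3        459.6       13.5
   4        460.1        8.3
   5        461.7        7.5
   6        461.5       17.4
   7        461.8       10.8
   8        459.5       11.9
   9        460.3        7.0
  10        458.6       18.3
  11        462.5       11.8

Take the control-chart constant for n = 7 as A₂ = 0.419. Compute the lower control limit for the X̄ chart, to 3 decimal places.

X̄̄ = (459.2 + 457.8 + 459.6 + 460.1 + 461.7 + 461.5 + 461.8 + 459.5 + 460.3 + 458.6 + 462.5) / 11 = 5062.6000 / 11 = 460.2364
R̄ = (17.7 + 9.8 + 13.5 + 8.3 + 7.5 + 17.4 + 10.8 + 11.9 + 7.0 + 18.3 + 11.8) / 11 = 134.0000 / 11 = 12.1818
LCL = X̄̄ − A₂·R̄ = 460.2364 − 0.419 × 12.1818 = 455.1322

455.132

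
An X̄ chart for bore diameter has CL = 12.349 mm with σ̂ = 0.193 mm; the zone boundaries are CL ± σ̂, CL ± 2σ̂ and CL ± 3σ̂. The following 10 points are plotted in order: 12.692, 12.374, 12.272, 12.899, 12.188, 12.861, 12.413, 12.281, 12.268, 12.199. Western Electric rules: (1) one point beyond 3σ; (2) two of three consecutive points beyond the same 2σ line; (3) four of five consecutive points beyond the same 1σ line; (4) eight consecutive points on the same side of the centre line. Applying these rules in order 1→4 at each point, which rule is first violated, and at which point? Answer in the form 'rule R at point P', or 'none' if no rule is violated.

Zone of each point (C = within 1σ̂, B = 1σ̂–2σ̂, A = 2σ̂–3σ̂, * = beyond 3σ̂; sign = side of CL): 1:+B, 2:+C, 3:-C, 4:+A, 5:-C, 6:+A, 7:+C, 8:-C, 9:-C, 10:-C
Rule 2 (two of three consecutive points beyond the same 2σ limit) is satisfied at point 6.

rule 2 at point 6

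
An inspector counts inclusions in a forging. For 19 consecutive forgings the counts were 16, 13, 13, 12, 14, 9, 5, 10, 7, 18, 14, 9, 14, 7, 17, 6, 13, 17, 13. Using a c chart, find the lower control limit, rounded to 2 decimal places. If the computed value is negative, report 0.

c̄ = (16 + 13 + 13 + 12 + 14 + 9 + 5 + 10 + 7 + 18 + 14 + 9 + 14 + 7 + 17 + 6 + 13 + 17 + 13) / 19 = 227 / 19 = 11.9474
LCL = c̄ − 3√c̄ = 11.9474 − 3 × 3.4565 = 1.5779

1.58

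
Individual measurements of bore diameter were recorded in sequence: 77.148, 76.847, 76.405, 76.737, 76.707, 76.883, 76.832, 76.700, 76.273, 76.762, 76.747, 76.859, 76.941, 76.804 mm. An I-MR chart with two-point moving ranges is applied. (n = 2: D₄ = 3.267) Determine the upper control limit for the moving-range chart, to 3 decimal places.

0.685

Moving ranges: 0.301, 0.442, 0.332, 0.030, 0.176, 0.051, 0.132, 0.427, 0.489, 0.015, 0.112, 0.082, 0.137; M̄R̄ = 2.7260 / 13 = 0.2097
UCL_MR = D₄·M̄R̄ = 3.267 × 0.2097 = 0.6851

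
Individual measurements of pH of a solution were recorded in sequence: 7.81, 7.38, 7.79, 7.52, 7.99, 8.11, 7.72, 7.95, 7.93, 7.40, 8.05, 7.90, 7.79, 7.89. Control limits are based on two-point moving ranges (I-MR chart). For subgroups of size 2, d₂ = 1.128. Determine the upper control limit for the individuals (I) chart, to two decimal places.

8.60

X̄ = (7.81 + 7.38 + 7.79 + 7.52 + 7.99 + 8.11 + 7.72 + 7.95 + 7.93 + 7.40 + 8.05 + 7.90 + 7.79 + 7.89) / 14 = 7.8021
Moving ranges: 0.43, 0.41, 0.27, 0.47, 0.12, 0.39, 0.23, 0.02, 0.53, 0.65, 0.15, 0.11, 0.10; M̄R̄ = 3.8800 / 13 = 0.2985
UCL = X̄ + 3·M̄R̄/d₂ = 7.8021 + 3 × 0.2985 / 1.128 = 8.5959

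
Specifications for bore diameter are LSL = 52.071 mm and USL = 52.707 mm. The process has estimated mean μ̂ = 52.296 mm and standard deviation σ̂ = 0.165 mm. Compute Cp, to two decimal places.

Cp = (USL − LSL) / (6σ̂) = (52.707 − 52.071) / (6 × 0.165) = 0.6360 / 0.9900 = 0.6424

0.64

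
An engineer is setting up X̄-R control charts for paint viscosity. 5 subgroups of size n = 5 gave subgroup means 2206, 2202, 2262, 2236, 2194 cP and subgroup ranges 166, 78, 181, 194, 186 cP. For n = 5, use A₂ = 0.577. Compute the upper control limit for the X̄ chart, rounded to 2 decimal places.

2312.90

X̄̄ = (2206 + 2202 + 2262 + 2236 + 2194) / 5 = 11100.0000 / 5 = 2220.0000
R̄ = (166 + 78 + 181 + 194 + 186) / 5 = 805.0000 / 5 = 161.0000
UCL = X̄̄ + A₂·R̄ = 2220.0000 + 0.577 × 161.0000 = 2312.8970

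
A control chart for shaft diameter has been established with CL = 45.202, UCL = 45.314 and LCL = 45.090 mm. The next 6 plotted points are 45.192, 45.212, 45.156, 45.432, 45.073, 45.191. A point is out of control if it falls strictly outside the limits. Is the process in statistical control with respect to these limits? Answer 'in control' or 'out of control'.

Compare each point to [45.090, 45.314]: sample 4 = 45.432 > UCL; sample 5 = 45.073 < LCL.

out of control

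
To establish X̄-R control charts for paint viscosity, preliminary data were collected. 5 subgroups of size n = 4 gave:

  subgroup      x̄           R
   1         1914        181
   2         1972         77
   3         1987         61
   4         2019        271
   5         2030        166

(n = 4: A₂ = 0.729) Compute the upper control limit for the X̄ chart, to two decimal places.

2094.62

X̄̄ = (1914 + 1972 + 1987 + 2019 + 2030) / 5 = 9922.0000 / 5 = 1984.4000
R̄ = (181 + 77 + 61 + 271 + 166) / 5 = 756.0000 / 5 = 151.2000
UCL = X̄̄ + A₂·R̄ = 1984.4000 + 0.729 × 151.2000 = 2094.6248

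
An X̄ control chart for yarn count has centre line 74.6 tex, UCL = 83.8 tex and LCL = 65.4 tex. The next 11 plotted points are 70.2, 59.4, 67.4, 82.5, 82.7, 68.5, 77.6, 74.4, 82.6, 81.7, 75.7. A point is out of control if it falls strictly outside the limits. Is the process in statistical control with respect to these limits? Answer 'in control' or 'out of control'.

Compare each point to [65.4, 83.8]: sample 2 = 59.4 < LCL.

out of control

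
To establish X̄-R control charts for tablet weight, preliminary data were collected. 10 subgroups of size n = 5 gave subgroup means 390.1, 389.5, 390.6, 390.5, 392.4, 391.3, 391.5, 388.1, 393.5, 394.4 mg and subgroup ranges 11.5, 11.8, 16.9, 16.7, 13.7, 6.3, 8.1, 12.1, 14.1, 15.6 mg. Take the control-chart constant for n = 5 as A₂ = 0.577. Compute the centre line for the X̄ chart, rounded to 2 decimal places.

391.19

X̄̄ = (390.1 + 389.5 + 390.6 + 390.5 + 392.4 + 391.3 + 391.5 + 388.1 + 393.5 + 394.4) / 10 = 3911.9000 / 10 = 391.1900
CL = X̄̄ = 391.1900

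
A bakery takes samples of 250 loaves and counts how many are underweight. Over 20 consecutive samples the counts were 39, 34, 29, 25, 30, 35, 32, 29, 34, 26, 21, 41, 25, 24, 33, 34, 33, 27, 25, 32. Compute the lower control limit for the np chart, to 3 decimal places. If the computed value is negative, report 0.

p̄ = Σdᵢ / (k·n) = 608 / (20 × 250) = 0.12160
LCL = np̄ − 3·√(np̄(1−p̄)) = 30.4000 − 3 × 5.1675 = 14.8974

14.897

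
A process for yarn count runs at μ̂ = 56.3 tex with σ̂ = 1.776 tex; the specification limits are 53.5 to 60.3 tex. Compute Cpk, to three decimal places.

Cpu = (USL − μ̂) / (3σ̂) = (60.3 − 56.3) / (3 × 1.776) = 0.7508; Cpl = (μ̂ − LSL) / (3σ̂) = (56.3 − 53.5) / (3 × 1.776) = 0.5255; Cpk = min(Cpu, Cpl) = 0.5255

0.526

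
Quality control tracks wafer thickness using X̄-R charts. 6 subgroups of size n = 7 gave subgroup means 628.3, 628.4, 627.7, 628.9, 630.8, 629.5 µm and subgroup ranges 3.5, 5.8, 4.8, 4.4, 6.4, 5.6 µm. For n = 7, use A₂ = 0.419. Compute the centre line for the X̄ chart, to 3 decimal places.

X̄̄ = (628.3 + 628.4 + 627.7 + 628.9 + 630.8 + 629.5) / 6 = 3773.6000 / 6 = 628.9333
CL = X̄̄ = 628.9333

628.933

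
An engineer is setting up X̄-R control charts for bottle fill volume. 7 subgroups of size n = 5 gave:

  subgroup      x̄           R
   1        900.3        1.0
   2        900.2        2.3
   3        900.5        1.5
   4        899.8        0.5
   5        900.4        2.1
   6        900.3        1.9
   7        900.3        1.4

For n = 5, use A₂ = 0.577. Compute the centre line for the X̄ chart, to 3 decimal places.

900.257

X̄̄ = (900.3 + 900.2 + 900.5 + 899.8 + 900.4 + 900.3 + 900.3) / 7 = 6301.8000 / 7 = 900.2571
CL = X̄̄ = 900.2571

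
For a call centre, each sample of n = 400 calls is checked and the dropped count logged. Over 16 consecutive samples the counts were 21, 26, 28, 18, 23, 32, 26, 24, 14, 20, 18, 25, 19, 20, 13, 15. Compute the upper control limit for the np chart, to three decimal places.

p̄ = Σdᵢ / (k·n) = 342 / (16 × 400) = 0.05344
UCL = np̄ + 3·√(np̄(1−p̄)) = 21.3750 + 3 × √(21.3750×0.94656) = 21.3750 + 3 × 4.4981 = 34.8693

34.869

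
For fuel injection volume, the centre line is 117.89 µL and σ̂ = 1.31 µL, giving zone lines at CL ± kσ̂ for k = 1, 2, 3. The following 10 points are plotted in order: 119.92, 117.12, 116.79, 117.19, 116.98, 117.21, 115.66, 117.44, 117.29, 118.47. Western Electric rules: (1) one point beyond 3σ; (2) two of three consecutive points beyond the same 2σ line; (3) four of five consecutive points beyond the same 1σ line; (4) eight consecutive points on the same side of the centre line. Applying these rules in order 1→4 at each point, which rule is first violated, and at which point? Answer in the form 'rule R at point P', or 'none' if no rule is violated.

rule 4 at point 9

Zone of each point (C = within 1σ̂, B = 1σ̂–2σ̂, A = 2σ̂–3σ̂, * = beyond 3σ̂; sign = side of CL): 1:+B, 2:-C, 3:-C, 4:-C, 5:-C, 6:-C, 7:-B, 8:-C, 9:-C, 10:+C
Rule 4 (eight consecutive points on the same side of the centre line) is satisfied at point 9.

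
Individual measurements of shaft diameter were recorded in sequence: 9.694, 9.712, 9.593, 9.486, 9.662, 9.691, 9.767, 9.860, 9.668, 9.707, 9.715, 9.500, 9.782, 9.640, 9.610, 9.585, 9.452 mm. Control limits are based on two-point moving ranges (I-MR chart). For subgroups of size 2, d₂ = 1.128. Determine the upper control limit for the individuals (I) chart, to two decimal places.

X̄ = (9.694 + 9.712 + 9.593 + 9.486 + 9.662 + 9.691 + 9.767 + 9.860 + 9.668 + 9.707 + 9.715 + 9.500 + 9.782 + 9.640 + 9.610 + 9.585 + 9.452) / 17 = 9.6544
Moving ranges: 0.018, 0.119, 0.107, 0.176, 0.029, 0.076, 0.093, 0.192, 0.039, 0.008, 0.215, 0.282, 0.142, 0.030, 0.025, 0.133; M̄R̄ = 1.6840 / 16 = 0.1052
UCL = X̄ + 3·M̄R̄/d₂ = 9.6544 + 3 × 0.1052 / 1.128 = 9.9343

9.93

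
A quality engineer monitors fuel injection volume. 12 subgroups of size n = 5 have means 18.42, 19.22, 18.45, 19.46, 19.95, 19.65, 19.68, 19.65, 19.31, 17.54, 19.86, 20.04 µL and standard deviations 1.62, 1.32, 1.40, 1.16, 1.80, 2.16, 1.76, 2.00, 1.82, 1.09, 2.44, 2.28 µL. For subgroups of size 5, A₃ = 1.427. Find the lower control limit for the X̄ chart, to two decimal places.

16.79

X̄̄ = (18.42 + 19.22 + 18.45 + 19.46 + 19.95 + 19.65 + 19.68 + 19.65 + 19.31 + 17.54 + 19.86 + 20.04) / 12 = 19.2692
s̄ = (1.62 + 1.32 + 1.40 + 1.16 + 1.80 + 2.16 + 1.76 + 2.00 + 1.82 + 1.09 + 2.44 + 2.28) / 12 = 1.7375
LCL = X̄̄ − A₃·s̄ = 19.2692 − 1.427 × 1.7375 = 16.7898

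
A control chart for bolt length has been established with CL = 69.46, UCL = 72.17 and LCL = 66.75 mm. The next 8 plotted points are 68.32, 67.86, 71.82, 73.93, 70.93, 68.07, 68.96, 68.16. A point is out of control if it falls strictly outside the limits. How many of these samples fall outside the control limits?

1

Compare each point to [66.75, 72.17]: sample 4 = 73.93 > UCL.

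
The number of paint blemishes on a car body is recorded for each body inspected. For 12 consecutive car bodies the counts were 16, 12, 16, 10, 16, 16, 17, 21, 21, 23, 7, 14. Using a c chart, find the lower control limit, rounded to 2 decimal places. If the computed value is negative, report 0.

3.84

c̄ = (16 + 12 + 16 + 10 + 16 + 16 + 17 + 21 + 21 + 23 + 7 + 14) / 12 = 189 / 12 = 15.7500
LCL = c̄ − 3√c̄ = 15.7500 − 3 × 3.9686 = 3.8441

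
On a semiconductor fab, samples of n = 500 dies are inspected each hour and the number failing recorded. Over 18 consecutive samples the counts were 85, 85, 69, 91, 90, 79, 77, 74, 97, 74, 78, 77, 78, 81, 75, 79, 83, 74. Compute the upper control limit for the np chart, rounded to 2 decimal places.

104.97

p̄ = Σdᵢ / (k·n) = 1446 / (18 × 500) = 0.16067
UCL = np̄ + 3·√(np̄(1−p̄)) = 80.3333 + 3 × √(80.3333×0.83933) = 80.3333 + 3 × 8.2114 = 104.9674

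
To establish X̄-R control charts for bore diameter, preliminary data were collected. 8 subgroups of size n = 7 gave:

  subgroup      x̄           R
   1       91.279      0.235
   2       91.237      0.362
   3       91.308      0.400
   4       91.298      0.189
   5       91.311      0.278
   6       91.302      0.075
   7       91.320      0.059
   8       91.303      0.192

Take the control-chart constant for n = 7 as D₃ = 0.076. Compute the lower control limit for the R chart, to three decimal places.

0.017

R̄ = (0.235 + 0.362 + 0.400 + 0.189 + 0.278 + 0.075 + 0.059 + 0.192) / 8 = 1.7900 / 8 = 0.2238
LCL_R = D₃·R̄ = 0.076 × 0.2238 = 0.0170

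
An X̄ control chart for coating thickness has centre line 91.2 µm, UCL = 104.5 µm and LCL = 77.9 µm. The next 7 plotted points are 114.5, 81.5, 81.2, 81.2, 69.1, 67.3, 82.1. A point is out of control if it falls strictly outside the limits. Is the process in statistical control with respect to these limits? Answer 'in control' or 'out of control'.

out of control

Compare each point to [77.9, 104.5]: sample 1 = 114.5 > UCL; sample 5 = 69.1 < LCL; sample 6 = 67.3 < LCL.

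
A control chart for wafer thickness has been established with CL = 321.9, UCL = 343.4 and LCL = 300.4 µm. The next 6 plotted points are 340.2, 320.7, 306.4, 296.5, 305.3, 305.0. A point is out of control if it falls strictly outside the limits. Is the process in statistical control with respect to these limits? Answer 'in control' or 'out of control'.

out of control

Compare each point to [300.4, 343.4]: sample 4 = 296.5 < LCL.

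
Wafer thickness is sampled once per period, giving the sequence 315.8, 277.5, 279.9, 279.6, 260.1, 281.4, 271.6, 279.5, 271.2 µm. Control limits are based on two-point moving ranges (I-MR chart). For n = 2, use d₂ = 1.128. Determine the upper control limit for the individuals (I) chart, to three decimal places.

X̄ = (315.8 + 277.5 + 279.9 + 279.6 + 260.1 + 281.4 + 271.6 + 279.5 + 271.2) / 9 = 279.6222
Moving ranges: 38.3, 2.4, 0.3, 19.5, 21.3, 9.8, 7.9, 8.3; M̄R̄ = 107.8000 / 8 = 13.4750
UCL = X̄ + 3·M̄R̄/d₂ = 279.6222 + 3 × 13.4750 / 1.128 = 315.4600

315.460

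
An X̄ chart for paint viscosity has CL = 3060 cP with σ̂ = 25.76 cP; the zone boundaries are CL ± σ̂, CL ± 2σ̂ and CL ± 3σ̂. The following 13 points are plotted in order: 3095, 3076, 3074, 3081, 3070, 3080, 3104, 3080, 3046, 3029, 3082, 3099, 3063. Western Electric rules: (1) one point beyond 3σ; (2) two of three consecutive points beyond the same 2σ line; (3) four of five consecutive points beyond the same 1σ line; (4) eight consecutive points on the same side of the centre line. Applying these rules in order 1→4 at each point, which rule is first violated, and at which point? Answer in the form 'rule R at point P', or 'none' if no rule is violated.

rule 4 at point 8

Zone of each point (C = within 1σ̂, B = 1σ̂–2σ̂, A = 2σ̂–3σ̂, * = beyond 3σ̂; sign = side of CL): 1:+B, 2:+C, 3:+C, 4:+C, 5:+C, 6:+C, 7:+B, 8:+C, 9:-C, 10:-B, 11:+C, 12:+B, 13:+C
Rule 4 (eight consecutive points on the same side of the centre line) is satisfied at point 8.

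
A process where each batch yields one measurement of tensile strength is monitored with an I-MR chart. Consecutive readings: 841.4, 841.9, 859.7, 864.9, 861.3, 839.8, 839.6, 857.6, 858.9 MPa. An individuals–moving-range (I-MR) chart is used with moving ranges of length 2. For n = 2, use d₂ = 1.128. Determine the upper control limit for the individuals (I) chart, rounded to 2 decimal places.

874.32

X̄ = (841.4 + 841.9 + 859.7 + 864.9 + 861.3 + 839.8 + 839.6 + 857.6 + 858.9) / 9 = 851.6778
Moving ranges: 0.5, 17.8, 5.2, 3.6, 21.5, 0.2, 18.0, 1.3; M̄R̄ = 68.1000 / 8 = 8.5125
UCL = X̄ + 3·M̄R̄/d₂ = 851.6778 + 3 × 8.5125 / 1.128 = 874.3174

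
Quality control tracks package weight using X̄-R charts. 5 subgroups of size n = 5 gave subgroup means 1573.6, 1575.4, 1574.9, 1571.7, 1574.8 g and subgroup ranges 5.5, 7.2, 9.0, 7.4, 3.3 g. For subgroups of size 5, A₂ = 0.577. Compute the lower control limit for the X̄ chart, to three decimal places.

X̄̄ = (1573.6 + 1575.4 + 1574.9 + 1571.7 + 1574.8) / 5 = 7870.4000 / 5 = 1574.0800
R̄ = (5.5 + 7.2 + 9.0 + 7.4 + 3.3) / 5 = 32.4000 / 5 = 6.4800
LCL = X̄̄ − A₂·R̄ = 1574.0800 − 0.577 × 6.4800 = 1570.3410

1570.341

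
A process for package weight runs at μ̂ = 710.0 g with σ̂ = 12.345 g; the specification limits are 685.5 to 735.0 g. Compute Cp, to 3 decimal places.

Cp = (USL − LSL) / (6σ̂) = (735.0 − 685.5) / (6 × 12.345) = 49.5000 / 74.0700 = 0.6683

0.668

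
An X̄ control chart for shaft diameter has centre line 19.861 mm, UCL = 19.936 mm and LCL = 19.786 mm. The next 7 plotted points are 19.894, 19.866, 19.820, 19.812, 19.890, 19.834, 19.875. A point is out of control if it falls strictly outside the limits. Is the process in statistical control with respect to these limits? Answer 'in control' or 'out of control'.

in control

All 7 points lie within [19.786, 19.936].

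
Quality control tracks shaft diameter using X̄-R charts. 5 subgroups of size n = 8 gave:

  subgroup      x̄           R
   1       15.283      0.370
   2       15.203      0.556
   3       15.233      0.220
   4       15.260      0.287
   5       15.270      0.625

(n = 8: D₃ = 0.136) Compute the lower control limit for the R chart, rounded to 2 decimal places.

0.06

R̄ = (0.370 + 0.556 + 0.220 + 0.287 + 0.625) / 5 = 2.0580 / 5 = 0.4116
LCL_R = D₃·R̄ = 0.136 × 0.4116 = 0.0560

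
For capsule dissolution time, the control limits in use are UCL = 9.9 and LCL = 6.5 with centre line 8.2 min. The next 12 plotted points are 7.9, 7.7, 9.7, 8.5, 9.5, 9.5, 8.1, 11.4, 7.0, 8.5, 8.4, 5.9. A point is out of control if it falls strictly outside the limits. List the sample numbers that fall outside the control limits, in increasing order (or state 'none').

Compare each point to [6.5, 9.9]: sample 8 = 11.4 > UCL; sample 12 = 5.9 < LCL.

8, 12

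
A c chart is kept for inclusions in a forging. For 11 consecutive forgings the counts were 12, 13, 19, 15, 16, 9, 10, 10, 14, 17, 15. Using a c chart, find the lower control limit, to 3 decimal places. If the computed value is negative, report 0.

2.558

c̄ = (12 + 13 + 19 + 15 + 16 + 9 + 10 + 10 + 14 + 17 + 15) / 11 = 150 / 11 = 13.6364
LCL = c̄ − 3√c̄ = 13.6364 − 3 × 3.6927 = 2.5581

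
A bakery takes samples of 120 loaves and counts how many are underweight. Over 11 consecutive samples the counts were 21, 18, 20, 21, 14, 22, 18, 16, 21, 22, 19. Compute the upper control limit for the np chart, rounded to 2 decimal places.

p̄ = Σdᵢ / (k·n) = 212 / (11 × 120) = 0.16061
UCL = np̄ + 3·√(np̄(1−p̄)) = 19.2727 + 3 × √(19.2727×0.83939) = 19.2727 + 3 × 4.0221 = 31.3391

31.34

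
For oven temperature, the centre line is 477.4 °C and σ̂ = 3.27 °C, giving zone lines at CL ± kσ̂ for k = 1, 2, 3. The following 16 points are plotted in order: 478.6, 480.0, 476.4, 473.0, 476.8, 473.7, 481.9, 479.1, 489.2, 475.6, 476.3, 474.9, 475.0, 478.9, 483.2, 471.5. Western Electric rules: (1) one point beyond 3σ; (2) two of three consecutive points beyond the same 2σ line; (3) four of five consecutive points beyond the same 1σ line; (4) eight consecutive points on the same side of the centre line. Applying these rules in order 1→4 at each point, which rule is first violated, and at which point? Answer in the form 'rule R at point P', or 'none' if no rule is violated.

rule 1 at point 9

Zone of each point (C = within 1σ̂, B = 1σ̂–2σ̂, A = 2σ̂–3σ̂, * = beyond 3σ̂; sign = side of CL): 1:+C, 2:+C, 3:-C, 4:-B, 5:-C, 6:-B, 7:+B, 8:+C, 9:+*, 10:-C, 11:-C, 12:-C, 13:-C, 14:+C, 15:+B, 16:-B
Rule 1 (one point beyond the 3σ limits) is satisfied at point 9.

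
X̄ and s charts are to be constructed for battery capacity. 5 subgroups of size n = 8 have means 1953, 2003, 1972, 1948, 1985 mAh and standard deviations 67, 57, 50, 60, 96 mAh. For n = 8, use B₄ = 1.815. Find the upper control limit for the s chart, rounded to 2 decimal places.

119.79

s̄ = (67 + 57 + 50 + 60 + 96) / 5 = 66.0000
UCL_s = B₄·s̄ = 1.815 × 66.0000 = 119.7900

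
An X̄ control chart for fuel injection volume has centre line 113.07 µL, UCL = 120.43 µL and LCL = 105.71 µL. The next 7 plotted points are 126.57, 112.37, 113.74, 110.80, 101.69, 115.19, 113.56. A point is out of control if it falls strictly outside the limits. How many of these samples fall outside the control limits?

2

Compare each point to [105.71, 120.43]: sample 1 = 126.57 > UCL; sample 5 = 101.69 < LCL.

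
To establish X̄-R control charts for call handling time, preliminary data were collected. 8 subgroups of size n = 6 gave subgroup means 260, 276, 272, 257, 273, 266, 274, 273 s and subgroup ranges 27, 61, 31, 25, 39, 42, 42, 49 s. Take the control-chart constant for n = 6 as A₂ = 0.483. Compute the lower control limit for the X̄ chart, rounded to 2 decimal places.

X̄̄ = (260 + 276 + 272 + 257 + 273 + 266 + 274 + 273) / 8 = 2151.0000 / 8 = 268.8750
R̄ = (27 + 61 + 31 + 25 + 39 + 42 + 42 + 49) / 8 = 316.0000 / 8 = 39.5000
LCL = X̄̄ − A₂·R̄ = 268.8750 − 0.483 × 39.5000 = 249.7965

249.80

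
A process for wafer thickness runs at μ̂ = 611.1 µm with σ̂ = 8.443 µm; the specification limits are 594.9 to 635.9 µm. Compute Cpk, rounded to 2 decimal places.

Cpu = (USL − μ̂) / (3σ̂) = (635.9 − 611.1) / (3 × 8.443) = 0.9791; Cpl = (μ̂ − LSL) / (3σ̂) = (611.1 − 594.9) / (3 × 8.443) = 0.6396; Cpk = min(Cpu, Cpl) = 0.6396

0.64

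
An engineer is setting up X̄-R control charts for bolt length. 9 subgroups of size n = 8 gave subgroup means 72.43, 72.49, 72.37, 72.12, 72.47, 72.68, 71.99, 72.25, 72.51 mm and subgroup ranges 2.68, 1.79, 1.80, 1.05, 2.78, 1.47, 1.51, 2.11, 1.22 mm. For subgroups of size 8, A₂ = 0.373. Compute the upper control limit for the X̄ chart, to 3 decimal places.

X̄̄ = (72.43 + 72.49 + 72.37 + 72.12 + 72.47 + 72.68 + 71.99 + 72.25 + 72.51) / 9 = 651.3100 / 9 = 72.3678
R̄ = (2.68 + 1.79 + 1.80 + 1.05 + 2.78 + 1.47 + 1.51 + 2.11 + 1.22) / 9 = 16.4100 / 9 = 1.8233
UCL = X̄̄ + A₂·R̄ = 72.3678 + 0.373 × 1.8233 = 73.0479

73.048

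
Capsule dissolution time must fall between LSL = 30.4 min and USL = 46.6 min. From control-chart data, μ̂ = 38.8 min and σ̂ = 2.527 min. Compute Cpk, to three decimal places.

Cpu = (USL − μ̂) / (3σ̂) = (46.6 − 38.8) / (3 × 2.527) = 1.0289; Cpl = (μ̂ − LSL) / (3σ̂) = (38.8 − 30.4) / (3 × 2.527) = 1.1080; Cpk = min(Cpu, Cpl) = 1.0289

1.029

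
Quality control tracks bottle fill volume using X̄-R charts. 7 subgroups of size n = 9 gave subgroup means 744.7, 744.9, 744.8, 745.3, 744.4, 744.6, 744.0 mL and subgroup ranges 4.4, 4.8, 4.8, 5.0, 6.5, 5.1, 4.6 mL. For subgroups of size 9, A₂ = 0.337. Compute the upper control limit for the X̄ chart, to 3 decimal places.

X̄̄ = (744.7 + 744.9 + 744.8 + 745.3 + 744.4 + 744.6 + 744.0) / 7 = 5212.7000 / 7 = 744.6714
R̄ = (4.4 + 4.8 + 4.8 + 5.0 + 6.5 + 5.1 + 4.6) / 7 = 35.2000 / 7 = 5.0286
UCL = X̄̄ + A₂·R̄ = 744.6714 + 0.337 × 5.0286 = 746.3661

746.366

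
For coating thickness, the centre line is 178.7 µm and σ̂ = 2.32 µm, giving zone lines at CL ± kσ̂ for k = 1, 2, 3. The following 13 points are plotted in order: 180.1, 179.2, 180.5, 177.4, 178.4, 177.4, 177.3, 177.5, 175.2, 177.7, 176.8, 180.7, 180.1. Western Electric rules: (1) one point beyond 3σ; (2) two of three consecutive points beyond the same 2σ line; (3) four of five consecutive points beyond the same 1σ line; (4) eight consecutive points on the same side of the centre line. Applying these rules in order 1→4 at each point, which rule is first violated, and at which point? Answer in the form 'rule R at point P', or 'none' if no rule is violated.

Zone of each point (C = within 1σ̂, B = 1σ̂–2σ̂, A = 2σ̂–3σ̂, * = beyond 3σ̂; sign = side of CL): 1:+C, 2:+C, 3:+C, 4:-C, 5:-C, 6:-C, 7:-C, 8:-C, 9:-B, 10:-C, 11:-C, 12:+C, 13:+C
Rule 4 (eight consecutive points on the same side of the centre line) is satisfied at point 11.

rule 4 at point 11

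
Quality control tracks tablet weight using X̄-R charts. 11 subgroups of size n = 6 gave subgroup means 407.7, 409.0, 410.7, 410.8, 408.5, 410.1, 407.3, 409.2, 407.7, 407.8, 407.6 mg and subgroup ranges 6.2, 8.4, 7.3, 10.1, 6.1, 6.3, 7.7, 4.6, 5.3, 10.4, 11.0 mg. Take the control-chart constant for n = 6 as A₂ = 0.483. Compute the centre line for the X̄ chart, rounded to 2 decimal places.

X̄̄ = (407.7 + 409.0 + 410.7 + 410.8 + 408.5 + 410.1 + 407.3 + 409.2 + 407.7 + 407.8 + 407.6) / 11 = 4496.4000 / 11 = 408.7636
CL = X̄̄ = 408.7636

408.76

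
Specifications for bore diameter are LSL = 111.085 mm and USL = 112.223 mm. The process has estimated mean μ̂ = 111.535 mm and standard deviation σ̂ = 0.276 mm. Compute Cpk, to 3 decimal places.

0.543

Cpu = (USL − μ̂) / (3σ̂) = (112.223 − 111.535) / (3 × 0.276) = 0.8309; Cpl = (μ̂ − LSL) / (3σ̂) = (111.535 − 111.085) / (3 × 0.276) = 0.5435; Cpk = min(Cpu, Cpl) = 0.5435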